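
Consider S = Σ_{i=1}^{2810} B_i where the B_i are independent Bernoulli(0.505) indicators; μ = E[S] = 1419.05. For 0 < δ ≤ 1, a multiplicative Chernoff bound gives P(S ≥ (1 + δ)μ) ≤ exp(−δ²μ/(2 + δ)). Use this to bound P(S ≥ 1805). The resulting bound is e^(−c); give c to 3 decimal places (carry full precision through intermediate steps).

46.202

Write 1805 = (1 + δ)μ, so δ = 1805/1419.05 − 1 = 0.2719777…
Then the exponent is δ²μ/(2 + δ) = (1805 − μ)² / (μ·(2 + δ)) = 46.201952.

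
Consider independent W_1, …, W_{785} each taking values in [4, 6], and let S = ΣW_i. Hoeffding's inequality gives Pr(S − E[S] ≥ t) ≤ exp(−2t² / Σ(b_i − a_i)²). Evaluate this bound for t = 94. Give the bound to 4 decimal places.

0.0036

Σ(b_i − a_i)² = 785·(2)² = 3140.
Exponent = 2·94²/3140 = 5.6280.
Bound = exp(−5.6280) = 0.00360.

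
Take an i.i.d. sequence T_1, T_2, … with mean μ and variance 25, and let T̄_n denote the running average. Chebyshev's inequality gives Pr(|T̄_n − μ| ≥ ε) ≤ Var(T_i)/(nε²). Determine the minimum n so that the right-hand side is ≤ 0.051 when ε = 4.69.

23

Require 25/(n·4.69²) ≤ 0.051, i.e. n ≥ 25/(0.051·4.69²) = 22.286.
The smallest integer n is 23.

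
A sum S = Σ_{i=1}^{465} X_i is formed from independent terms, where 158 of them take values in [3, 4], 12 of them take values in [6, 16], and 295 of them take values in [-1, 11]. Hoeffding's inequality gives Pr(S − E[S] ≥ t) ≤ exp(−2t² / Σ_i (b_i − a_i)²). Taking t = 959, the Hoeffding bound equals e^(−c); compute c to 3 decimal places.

Σ(b_i − a_i)² = 158·1² + 12·10² + 295·12² = 43838.
c = 2t² / 43838 = 2·959² / 43838 = 41.9582.

41.958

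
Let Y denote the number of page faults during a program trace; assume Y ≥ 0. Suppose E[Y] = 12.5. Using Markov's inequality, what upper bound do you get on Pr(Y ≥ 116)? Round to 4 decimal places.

0.1078

Markov's inequality: for a non-negative random variable, Pr(Y ≥ a) ≤ E[Y]/a.
Here E[Y] = 12.5 and a = 116, so the bound is 12.5/116 = 0.1078.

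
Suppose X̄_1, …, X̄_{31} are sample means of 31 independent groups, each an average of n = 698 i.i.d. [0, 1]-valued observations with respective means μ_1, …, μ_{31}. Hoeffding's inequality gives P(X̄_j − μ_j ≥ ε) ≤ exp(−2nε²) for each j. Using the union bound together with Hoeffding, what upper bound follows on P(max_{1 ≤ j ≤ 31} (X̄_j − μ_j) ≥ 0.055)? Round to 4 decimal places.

Per-experiment Hoeffding bound: exp(−2·698·0.055²) = exp(−4.22290) = 0.014656.
Union bound over 31 events: 31·0.014656 = 0.45434.

0.4543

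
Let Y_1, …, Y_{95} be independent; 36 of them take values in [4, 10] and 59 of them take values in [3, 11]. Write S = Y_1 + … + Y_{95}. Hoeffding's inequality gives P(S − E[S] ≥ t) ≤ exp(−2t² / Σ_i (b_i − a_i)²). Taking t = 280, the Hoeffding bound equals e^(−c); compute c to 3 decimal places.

Σ(b_i − a_i)² = 36·6² + 59·8² = 5072.
c = 2t² / 5072 = 2·280² / 5072 = 30.9148.

30.915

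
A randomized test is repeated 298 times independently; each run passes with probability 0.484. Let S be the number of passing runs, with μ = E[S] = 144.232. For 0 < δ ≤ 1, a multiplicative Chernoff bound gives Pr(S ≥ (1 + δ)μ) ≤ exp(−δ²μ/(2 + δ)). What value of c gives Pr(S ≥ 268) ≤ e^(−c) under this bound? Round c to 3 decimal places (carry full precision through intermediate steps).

37.160

Write 268 = (1 + δ)μ, so δ = 268/144.232 − 1 = 0.8581175…
Then the exponent is δ²μ/(2 + δ) = (268 − μ)² / (μ·(2 + δ)) = 37.159943.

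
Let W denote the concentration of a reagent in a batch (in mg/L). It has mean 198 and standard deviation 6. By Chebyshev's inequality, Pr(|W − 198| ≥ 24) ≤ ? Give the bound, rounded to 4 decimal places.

0.0625

Chebyshev: Pr(|W − μ| ≥ t) ≤ Var(W)/t².
Var(W) = σ² = 6² = 36.
Bound = 36 / 576 = 0.0625.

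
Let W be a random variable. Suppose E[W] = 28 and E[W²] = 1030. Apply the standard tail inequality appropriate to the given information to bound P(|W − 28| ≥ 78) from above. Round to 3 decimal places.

The first two moments determine the variance, so Chebyshev's inequality is the sharpest standard bound available.
Var(W) = E[W²] − (E[W])² = 1030 − 784 = 246.
Chebyshev's inequality: P(|W − μ| ≥ t) ≤ Var(W)/t² = 246/6084 = 0.0404.

0.040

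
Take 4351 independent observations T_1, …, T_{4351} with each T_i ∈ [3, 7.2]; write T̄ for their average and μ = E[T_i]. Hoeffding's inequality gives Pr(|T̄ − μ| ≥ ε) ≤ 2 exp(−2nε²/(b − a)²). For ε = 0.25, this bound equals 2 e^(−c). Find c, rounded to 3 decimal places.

c = 2nε²/(b − a)² = 2·4351·0.25² / 4.2² = 30.8319.

30.832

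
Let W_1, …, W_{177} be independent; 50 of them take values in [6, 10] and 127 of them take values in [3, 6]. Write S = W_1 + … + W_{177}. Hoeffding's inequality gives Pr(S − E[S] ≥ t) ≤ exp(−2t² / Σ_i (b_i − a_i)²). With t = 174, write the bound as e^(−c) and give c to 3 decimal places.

Σ(b_i − a_i)² = 50·4² + 127·3² = 1943.
c = 2t² / 1943 = 2·174² / 1943 = 31.1642.

31.164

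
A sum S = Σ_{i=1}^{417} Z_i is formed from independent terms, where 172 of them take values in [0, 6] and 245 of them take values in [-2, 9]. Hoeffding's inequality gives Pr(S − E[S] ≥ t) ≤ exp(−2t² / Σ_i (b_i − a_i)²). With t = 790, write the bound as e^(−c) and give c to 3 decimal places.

Σ(b_i − a_i)² = 172·6² + 245·11² = 35837.
c = 2t² / 35837 = 2·790² / 35837 = 34.8299.

34.830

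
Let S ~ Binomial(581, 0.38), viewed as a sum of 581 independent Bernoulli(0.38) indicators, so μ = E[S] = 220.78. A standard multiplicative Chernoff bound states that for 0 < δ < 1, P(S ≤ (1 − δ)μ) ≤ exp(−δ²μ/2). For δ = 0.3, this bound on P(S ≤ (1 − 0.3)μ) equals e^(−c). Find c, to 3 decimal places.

c = δ²μ/2 = 0.3²·220.78/2 = 9.9351.

9.935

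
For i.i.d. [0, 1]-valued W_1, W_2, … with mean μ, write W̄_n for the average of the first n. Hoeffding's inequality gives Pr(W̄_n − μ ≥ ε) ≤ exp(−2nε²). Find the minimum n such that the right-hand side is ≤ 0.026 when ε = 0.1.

Require exp(−2nε²) ≤ 0.026, i.e. 2nε² ≥ ln(1/0.026) = 3.649659.
So n ≥ 3.649659 / (2·0.1²) = 182.483.
The smallest integer n is 183.

183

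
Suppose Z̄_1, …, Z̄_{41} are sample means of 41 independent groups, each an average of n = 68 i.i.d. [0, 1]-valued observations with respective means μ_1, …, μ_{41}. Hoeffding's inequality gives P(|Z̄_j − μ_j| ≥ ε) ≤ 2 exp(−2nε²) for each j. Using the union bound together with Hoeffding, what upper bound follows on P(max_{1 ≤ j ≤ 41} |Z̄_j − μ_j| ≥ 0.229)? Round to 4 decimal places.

Per-experiment Hoeffding bound: 2·exp(−2·68·0.229²) = 2·exp(−7.13198) = 0.0015983.
Union bound over 41 events: 41·0.0015983 = 0.06553.

0.0655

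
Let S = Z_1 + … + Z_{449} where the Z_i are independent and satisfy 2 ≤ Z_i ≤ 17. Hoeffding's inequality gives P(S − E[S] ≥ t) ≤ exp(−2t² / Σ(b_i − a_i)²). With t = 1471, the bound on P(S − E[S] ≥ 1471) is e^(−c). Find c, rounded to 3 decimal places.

42.838

Σ(b_i − a_i)² = 449·(15)² = 101025.
c = 2t²/101025 = 2·1471²/101025 = 42.8377.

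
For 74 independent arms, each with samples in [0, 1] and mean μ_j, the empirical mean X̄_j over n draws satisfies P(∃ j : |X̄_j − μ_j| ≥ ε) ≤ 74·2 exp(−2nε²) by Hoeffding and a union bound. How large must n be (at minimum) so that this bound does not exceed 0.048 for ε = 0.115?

Need 2·74·exp(−2nε²) ≤ 0.048, i.e. exp(−2nε²) ≤ 0.048/148.
So 2nε² ≥ ln(148/0.048) = 8.033767.
Hence n ≥ 8.033767/(2·0.115²) = 303.734.
The smallest integer n is 304.

304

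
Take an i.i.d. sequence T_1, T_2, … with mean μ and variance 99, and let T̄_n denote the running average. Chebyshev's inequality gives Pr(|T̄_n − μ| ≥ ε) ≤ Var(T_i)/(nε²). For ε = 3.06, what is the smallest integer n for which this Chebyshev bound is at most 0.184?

58

Require 99/(n·3.06²) ≤ 0.184, i.e. n ≥ 99/(0.184·3.06²) = 57.461.
The smallest integer n is 58.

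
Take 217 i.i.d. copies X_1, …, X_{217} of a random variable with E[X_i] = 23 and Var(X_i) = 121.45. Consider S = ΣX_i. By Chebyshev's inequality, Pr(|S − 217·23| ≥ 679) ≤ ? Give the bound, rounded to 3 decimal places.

Var(S) = n·Var(X_i) = 217·121.45 = 26354.65.
Chebyshev: Pr(|S − 217·23| ≥ 679) ≤ Var(S)/679² = 26354.65/461041 = 0.0572.

0.057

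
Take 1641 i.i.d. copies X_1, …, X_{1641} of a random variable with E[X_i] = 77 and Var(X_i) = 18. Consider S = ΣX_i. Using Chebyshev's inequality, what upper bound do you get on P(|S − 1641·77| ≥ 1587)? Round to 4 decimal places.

Var(S) = n·Var(X_i) = 1641·18 = 29538.
Chebyshev: P(|S − 1641·77| ≥ 1587) ≤ Var(S)/1587² = 29538/2518569 = 0.0117.

0.0117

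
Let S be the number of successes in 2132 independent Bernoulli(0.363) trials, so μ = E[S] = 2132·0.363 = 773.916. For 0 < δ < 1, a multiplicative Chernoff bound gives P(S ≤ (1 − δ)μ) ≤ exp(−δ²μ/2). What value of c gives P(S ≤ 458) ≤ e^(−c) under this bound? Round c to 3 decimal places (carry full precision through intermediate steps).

64.479

Write 458 = (1 − δ)μ, so δ = 1 − 458/773.916 = 0.4082045…
Then the exponent is δ²μ/2 = (μ − 458)²/(2μ) = 64.479168.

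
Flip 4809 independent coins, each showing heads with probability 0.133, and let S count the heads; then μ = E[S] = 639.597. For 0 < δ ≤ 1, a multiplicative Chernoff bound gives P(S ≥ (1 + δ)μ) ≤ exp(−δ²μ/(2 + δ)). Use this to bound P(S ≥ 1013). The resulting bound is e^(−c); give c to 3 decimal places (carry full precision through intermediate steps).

Write 1013 = (1 + δ)μ, so δ = 1013/639.597 − 1 = 0.5838098…
Then the exponent is δ²μ/(2 + δ) = (1013 − μ)² / (μ·(2 + δ)) = 84.370116.

84.370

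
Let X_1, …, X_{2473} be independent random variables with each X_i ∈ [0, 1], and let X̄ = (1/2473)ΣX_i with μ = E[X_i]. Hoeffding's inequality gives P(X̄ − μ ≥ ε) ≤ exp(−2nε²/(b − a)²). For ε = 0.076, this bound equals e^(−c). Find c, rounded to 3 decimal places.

c = 2nε²/(b − a)² = 2·2473·0.076² / 1² = 28.5681.

28.568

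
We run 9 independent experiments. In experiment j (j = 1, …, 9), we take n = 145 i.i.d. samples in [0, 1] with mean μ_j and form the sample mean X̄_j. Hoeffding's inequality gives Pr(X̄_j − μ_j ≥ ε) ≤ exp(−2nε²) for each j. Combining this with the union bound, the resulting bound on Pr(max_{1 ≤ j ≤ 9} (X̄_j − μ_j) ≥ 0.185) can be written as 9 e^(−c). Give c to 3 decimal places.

9.925

Union bound over the 9 events: Pr(max_{1 ≤ j ≤ 9} (X̄_j − μ_j) ≥ 0.185) ≤ 9·exp(−2nε²) = 9 exp(−2·145·0.185²).
So c = 2·145·0.185² = 9.9253.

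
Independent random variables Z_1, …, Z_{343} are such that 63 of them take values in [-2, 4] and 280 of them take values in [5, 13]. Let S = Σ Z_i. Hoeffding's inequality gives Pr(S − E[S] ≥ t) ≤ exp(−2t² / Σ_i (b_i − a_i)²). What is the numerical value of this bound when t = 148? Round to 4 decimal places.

0.1142

Σ(b_i − a_i)² = 63·6² + 280·8² = 20188.
Exponent = 2·148² / 20188 = 2.17000.
Bound = exp(−2.17000) = 0.11418.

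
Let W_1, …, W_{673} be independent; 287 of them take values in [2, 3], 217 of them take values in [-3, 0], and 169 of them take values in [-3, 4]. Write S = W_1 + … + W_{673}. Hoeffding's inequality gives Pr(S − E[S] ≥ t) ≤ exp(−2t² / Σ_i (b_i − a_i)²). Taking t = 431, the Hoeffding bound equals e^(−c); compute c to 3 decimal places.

35.312

Σ(b_i − a_i)² = 287·1² + 217·3² + 169·7² = 10521.
c = 2t² / 10521 = 2·431² / 10521 = 35.3124.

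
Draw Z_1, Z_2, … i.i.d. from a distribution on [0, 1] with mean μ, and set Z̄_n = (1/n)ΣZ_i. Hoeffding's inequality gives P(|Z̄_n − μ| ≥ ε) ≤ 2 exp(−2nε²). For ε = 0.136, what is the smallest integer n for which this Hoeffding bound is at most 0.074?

Require 2·exp(−2nε²) ≤ 0.074, i.e. 2nε² ≥ ln(2/0.074) = 3.296837.
So n ≥ 3.296837 / (2·0.136²) = 89.123.
The smallest integer n is 90.

90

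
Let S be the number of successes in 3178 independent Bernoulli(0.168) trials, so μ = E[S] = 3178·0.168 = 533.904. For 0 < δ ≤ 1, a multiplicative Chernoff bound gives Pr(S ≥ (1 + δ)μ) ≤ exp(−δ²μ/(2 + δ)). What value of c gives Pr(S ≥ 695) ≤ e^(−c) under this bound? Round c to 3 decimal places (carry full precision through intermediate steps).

Write 695 = (1 + δ)μ, so δ = 695/533.904 − 1 = 0.3017321…
Then the exponent is δ²μ/(2 + δ) = (695 − μ)² / (μ·(2 + δ)) = 21.117940.

21.118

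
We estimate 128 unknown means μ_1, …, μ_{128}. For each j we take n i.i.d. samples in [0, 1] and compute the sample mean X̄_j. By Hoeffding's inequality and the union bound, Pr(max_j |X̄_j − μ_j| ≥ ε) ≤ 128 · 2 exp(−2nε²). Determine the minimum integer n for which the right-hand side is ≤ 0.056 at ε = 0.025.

6743

Need 2·128·exp(−2nε²) ≤ 0.056, i.e. exp(−2nε²) ≤ 0.056/256.
So 2nε² ≥ ln(256/0.056) = 8.427581.
Hence n ≥ 8.427581/(2·0.025²) = 6742.065.
The smallest integer n is 6743.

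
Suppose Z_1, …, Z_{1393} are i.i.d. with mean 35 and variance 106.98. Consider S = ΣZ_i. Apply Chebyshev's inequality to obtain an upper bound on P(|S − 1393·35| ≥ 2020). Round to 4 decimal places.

Var(S) = n·Var(Z_i) = 1393·106.98 = 149023.14.
Chebyshev: P(|S − 1393·35| ≥ 2020) ≤ Var(S)/2020² = 149023.14/4080400 = 0.0365.

0.0365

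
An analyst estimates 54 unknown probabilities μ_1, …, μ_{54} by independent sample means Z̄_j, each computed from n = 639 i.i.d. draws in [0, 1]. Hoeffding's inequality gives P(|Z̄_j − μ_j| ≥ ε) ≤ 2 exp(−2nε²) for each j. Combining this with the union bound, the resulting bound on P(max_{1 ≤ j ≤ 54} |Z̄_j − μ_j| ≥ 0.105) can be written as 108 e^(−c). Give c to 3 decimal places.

Union bound over the 54 events: P(max_{1 ≤ j ≤ 54} |Z̄_j − μ_j| ≥ 0.105) ≤ 54·2·exp(−2nε²) = 108 exp(−2·639·0.105²).
So c = 2·639·0.105² = 14.0899.

14.090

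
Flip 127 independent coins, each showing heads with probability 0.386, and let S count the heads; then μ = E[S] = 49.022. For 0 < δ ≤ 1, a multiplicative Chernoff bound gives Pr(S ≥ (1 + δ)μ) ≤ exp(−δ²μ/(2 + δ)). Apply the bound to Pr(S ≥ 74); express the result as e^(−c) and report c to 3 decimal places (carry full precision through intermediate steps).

5.071

Write 74 = (1 + δ)μ, so δ = 74/49.022 − 1 = 0.5095263…
Then the exponent is δ²μ/(2 + δ) = (74 − μ)² / (μ·(2 + δ)) = 5.071455.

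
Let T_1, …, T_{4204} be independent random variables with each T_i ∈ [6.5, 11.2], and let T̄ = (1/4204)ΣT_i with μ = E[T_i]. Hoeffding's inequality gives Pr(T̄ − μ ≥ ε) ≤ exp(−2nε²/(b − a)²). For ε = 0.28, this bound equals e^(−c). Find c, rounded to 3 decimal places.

c = 2nε²/(b − a)² = 2·4204·0.28² / 4.7² = 29.8410.

29.841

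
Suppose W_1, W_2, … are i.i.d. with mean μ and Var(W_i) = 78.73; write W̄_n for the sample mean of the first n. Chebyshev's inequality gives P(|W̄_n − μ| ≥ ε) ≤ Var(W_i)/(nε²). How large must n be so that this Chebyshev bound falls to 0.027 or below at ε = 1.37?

Require 78.73/(n·1.37²) ≤ 0.027, i.e. n ≥ 78.73/(0.027·1.37²) = 1553.586.
The smallest integer n is 1554.

1554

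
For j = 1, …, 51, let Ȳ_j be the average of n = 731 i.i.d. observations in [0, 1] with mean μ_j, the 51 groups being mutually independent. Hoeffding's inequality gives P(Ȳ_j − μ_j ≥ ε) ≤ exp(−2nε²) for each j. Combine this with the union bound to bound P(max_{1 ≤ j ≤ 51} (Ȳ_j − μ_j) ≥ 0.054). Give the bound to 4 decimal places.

Per-experiment Hoeffding bound: exp(−2·731·0.054²) = exp(−4.26319) = 0.014077.
Union bound over 51 events: 51·0.014077 = 0.71794.

0.7179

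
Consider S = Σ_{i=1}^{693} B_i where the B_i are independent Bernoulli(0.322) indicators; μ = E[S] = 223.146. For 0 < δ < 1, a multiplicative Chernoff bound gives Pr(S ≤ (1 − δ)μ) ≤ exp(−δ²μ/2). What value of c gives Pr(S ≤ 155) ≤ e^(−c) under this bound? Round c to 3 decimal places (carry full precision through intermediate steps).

10.405

Write 155 = (1 − δ)μ, so δ = 1 − 155/223.146 = 0.3053875…
Then the exponent is δ²μ/2 = (μ − 155)²/(2μ) = 10.405468.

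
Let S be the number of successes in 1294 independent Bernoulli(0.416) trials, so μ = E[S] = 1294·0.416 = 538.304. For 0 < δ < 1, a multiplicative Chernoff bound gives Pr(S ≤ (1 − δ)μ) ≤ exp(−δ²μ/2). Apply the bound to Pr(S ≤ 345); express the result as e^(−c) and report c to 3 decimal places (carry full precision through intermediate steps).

Write 345 = (1 − δ)μ, so δ = 1 − 345/538.304 = 0.3590982…
Then the exponent is δ²μ/2 = (μ − 345)²/(2μ) = 34.707560.

34.708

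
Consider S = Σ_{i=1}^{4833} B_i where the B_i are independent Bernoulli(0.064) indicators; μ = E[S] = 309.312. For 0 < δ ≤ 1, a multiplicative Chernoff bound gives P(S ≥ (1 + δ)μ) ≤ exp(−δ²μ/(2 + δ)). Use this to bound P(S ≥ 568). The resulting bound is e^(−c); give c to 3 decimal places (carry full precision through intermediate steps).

Write 568 = (1 + δ)μ, so δ = 568/309.312 − 1 = 0.8363335…
Then the exponent is δ²μ/(2 + δ) = (568 − μ)² / (μ·(2 + δ)) = 76.277859.

76.278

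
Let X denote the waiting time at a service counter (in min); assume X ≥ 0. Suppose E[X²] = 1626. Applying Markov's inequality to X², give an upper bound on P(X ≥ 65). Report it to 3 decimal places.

0.385

Since X ≥ 0, the event {X ≥ 65} is the same as {X² ≥ 4225}.
Markov's inequality applied to X² gives P(X² ≥ 4225) ≤ E[X²]/4225 = 1626/4225 = 0.3849.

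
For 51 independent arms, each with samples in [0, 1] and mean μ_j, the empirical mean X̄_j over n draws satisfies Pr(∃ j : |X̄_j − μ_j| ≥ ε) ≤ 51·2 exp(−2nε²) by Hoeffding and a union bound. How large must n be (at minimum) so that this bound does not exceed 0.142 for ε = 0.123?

Need 2·51·exp(−2nε²) ≤ 0.142, i.e. exp(−2nε²) ≤ 0.142/102.
So 2nε² ≥ ln(102/0.142) = 6.576901.
Hence n ≥ 6.576901/(2·0.123²) = 217.361.
The smallest integer n is 218.

218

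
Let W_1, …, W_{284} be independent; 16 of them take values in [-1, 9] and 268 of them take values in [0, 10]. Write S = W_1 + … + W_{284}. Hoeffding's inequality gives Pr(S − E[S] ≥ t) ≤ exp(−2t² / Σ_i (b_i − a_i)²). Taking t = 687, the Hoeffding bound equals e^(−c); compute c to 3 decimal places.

Σ(b_i − a_i)² = 16·10² + 268·10² = 28400.
c = 2t² / 28400 = 2·687² / 28400 = 33.2373.

33.237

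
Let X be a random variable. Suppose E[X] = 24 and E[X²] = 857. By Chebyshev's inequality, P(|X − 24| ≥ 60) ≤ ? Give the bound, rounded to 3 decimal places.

Var(X) = E[X²] − (E[X])² = 857 − 576 = 281.
Chebyshev's inequality: P(|X − μ| ≥ t) ≤ Var(X)/t² = 281/3600 = 0.0781.

0.078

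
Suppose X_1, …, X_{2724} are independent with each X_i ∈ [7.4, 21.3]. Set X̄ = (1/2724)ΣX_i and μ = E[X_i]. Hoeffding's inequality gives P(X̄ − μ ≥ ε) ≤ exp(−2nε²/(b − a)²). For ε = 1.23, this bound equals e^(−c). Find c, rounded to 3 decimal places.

c = 2nε²/(b − a)² = 2·2724·1.23² / 13.9² = 42.6597.

42.660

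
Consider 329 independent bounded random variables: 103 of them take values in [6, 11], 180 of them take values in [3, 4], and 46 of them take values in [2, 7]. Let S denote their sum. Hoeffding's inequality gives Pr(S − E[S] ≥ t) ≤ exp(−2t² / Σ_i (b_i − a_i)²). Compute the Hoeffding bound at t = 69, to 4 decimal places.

0.0873

Σ(b_i − a_i)² = 103·5² + 180·1² + 46·5² = 3905.
Exponent = 2·69² / 3905 = 2.43841.
Bound = exp(−2.43841) = 0.08730.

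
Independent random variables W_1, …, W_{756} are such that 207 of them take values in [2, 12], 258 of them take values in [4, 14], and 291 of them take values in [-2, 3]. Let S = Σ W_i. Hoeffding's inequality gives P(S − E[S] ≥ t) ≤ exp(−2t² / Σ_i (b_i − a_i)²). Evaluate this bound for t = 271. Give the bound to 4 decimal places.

0.0651

Σ(b_i − a_i)² = 207·10² + 258·10² + 291·5² = 53775.
Exponent = 2·271² / 53775 = 2.73142.
Bound = exp(−2.73142) = 0.06513.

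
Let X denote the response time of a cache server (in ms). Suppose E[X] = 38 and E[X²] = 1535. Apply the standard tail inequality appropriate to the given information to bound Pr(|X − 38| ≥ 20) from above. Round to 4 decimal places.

0.2275

The first two moments determine the variance, so Chebyshev's inequality is the sharpest standard bound available.
Var(X) = E[X²] − (E[X])² = 1535 − 1444 = 91.
Chebyshev's inequality: Pr(|X − μ| ≥ t) ≤ Var(X)/t² = 91/400 = 0.2275.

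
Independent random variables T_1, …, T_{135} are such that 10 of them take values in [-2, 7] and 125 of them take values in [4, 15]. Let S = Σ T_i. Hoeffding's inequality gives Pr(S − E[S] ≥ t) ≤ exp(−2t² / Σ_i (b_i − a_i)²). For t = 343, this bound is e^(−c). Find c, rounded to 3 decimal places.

Σ(b_i − a_i)² = 10·9² + 125·11² = 15935.
c = 2t² / 15935 = 2·343² / 15935 = 14.7661.

14.766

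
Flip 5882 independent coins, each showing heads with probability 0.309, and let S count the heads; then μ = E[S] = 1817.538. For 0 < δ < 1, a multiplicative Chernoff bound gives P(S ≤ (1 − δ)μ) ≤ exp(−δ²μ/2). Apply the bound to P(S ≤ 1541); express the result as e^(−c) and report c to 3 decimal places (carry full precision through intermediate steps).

Write 1541 = (1 − δ)μ, so δ = 1 − 1541/1817.538 = 0.1521498…
Then the exponent is δ²μ/2 = (μ − 1541)²/(2μ) = 21.037597.

21.038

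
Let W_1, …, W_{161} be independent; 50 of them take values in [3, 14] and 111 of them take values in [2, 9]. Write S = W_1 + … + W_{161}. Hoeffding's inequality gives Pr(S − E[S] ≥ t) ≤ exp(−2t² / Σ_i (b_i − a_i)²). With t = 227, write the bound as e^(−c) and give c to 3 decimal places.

Σ(b_i − a_i)² = 50·11² + 111·7² = 11489.
c = 2t² / 11489 = 2·227² / 11489 = 8.9701.

8.970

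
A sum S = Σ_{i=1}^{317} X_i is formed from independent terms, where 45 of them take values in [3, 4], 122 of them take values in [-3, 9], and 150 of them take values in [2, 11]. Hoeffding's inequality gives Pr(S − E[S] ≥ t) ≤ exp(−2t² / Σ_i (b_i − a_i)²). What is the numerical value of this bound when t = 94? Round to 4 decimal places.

Σ(b_i − a_i)² = 45·1² + 122·12² + 150·9² = 29763.
Exponent = 2·94² / 29763 = 0.59376.
Bound = exp(−0.59376) = 0.55225.

0.5522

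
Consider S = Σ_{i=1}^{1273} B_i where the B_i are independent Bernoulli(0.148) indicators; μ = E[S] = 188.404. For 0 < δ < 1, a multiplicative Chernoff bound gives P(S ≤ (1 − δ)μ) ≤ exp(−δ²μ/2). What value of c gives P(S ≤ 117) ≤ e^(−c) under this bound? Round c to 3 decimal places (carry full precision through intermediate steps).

13.531

Write 117 = (1 − δ)μ, so δ = 1 − 117/188.404 = 0.3789941…
Then the exponent is δ²μ/2 = (μ − 117)²/(2μ) = 13.530847.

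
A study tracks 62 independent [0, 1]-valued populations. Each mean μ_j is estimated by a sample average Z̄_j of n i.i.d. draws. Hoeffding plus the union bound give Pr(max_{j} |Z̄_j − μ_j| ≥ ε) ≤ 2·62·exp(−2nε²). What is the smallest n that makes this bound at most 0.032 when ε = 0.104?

Need 2·62·exp(−2nε²) ≤ 0.032, i.e. exp(−2nε²) ≤ 0.032/124.
So 2nε² ≥ ln(124/0.032) = 8.262301.
Hence n ≥ 8.262301/(2·0.104²) = 381.948.
The smallest integer n is 382.

382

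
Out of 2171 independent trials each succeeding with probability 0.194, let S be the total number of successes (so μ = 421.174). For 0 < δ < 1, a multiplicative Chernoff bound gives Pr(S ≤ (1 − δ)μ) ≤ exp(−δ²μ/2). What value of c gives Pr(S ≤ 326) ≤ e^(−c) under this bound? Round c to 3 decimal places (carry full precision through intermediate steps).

Write 326 = (1 − δ)μ, so δ = 1 − 326/421.174 = 0.2259731…
Then the exponent is δ²μ/2 = (μ − 326)²/(2μ) = 10.753383.

10.753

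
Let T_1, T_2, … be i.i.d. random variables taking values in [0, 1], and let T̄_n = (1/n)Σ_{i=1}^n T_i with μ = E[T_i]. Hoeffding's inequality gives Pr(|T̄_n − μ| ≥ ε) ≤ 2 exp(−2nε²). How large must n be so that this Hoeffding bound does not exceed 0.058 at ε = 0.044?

Require 2·exp(−2nε²) ≤ 0.058, i.e. 2nε² ≥ ln(2/0.058) = 3.540459.
So n ≥ 3.540459 / (2·0.044²) = 914.375.
The smallest integer n is 915.

915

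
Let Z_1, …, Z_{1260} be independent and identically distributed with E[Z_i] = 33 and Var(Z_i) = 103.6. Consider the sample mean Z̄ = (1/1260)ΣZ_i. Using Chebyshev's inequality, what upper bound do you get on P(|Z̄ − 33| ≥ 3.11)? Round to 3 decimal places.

0.009

Var(Z̄) = Var(Z_i)/n = 103.6/1260 = 0.082222.
Chebyshev: P(|Z̄ − 33| ≥ 3.11) ≤ Var(Z̄)/(3.11)² = 103.6/(1260·3.11²) = 0.0085.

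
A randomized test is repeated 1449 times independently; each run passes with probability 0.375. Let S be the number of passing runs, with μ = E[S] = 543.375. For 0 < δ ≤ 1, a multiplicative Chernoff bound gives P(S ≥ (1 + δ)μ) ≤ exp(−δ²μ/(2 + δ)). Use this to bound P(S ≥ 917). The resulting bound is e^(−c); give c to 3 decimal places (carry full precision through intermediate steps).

Write 917 = (1 + δ)μ, so δ = 917/543.375 − 1 = 0.6876006…
Then the exponent is δ²μ/(2 + δ) = (917 − μ)² / (μ·(2 + δ)) = 95.588901.

95.589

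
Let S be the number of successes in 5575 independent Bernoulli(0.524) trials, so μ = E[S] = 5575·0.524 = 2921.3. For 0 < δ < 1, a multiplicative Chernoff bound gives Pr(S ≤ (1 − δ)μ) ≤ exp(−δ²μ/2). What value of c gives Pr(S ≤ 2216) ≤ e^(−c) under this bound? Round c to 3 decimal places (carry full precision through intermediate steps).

85.142

Write 2216 = (1 − δ)μ, so δ = 1 − 2216/2921.3 = 0.2414336…
Then the exponent is δ²μ/2 = (μ − 2216)²/(2μ) = 85.141562.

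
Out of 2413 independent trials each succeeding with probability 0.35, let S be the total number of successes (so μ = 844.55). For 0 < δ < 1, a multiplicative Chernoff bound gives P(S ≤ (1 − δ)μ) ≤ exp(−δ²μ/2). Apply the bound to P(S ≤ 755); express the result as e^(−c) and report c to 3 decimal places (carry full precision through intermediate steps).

4.748

Write 755 = (1 − δ)μ, so δ = 1 − 755/844.55 = 0.1060328…
Then the exponent is δ²μ/2 = (μ − 755)²/(2μ) = 4.747619.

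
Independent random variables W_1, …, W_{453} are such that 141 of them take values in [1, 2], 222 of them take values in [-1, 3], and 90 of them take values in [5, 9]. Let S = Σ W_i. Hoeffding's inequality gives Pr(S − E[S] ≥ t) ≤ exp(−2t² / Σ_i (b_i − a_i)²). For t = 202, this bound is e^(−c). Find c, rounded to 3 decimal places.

15.899

Σ(b_i − a_i)² = 141·1² + 222·4² + 90·4² = 5133.
c = 2t² / 5133 = 2·202² / 5133 = 15.8987.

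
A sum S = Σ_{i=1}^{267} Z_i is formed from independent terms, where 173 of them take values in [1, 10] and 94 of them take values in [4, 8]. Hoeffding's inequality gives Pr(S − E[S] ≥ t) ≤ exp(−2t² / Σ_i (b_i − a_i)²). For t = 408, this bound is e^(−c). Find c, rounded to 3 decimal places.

Σ(b_i − a_i)² = 173·9² + 94·4² = 15517.
c = 2t² / 15517 = 2·408² / 15517 = 21.4557.

21.456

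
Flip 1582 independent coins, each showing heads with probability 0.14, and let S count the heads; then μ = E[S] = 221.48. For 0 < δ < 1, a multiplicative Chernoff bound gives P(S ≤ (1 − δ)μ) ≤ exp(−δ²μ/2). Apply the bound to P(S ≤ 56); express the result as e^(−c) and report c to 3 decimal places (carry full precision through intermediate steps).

Write 56 = (1 − δ)μ, so δ = 1 − 56/221.48 = 0.7471555…
Then the exponent is δ²μ/2 = (μ − 56)²/(2μ) = 61.819646.

61.820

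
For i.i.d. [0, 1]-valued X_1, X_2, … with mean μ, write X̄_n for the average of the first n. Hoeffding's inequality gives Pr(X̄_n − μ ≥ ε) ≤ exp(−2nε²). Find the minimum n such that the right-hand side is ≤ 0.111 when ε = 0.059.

Require exp(−2nε²) ≤ 0.111, i.e. 2nε² ≥ ln(1/0.111) = 2.198225.
So n ≥ 2.198225 / (2·0.059²) = 315.746.
The smallest integer n is 316.

316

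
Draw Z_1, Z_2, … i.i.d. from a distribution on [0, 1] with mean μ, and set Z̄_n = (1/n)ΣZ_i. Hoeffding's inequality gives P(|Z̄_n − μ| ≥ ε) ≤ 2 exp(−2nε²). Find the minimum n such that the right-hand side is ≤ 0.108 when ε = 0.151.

Require 2·exp(−2nε²) ≤ 0.108, i.e. 2nε² ≥ ln(2/0.108) = 2.918771.
So n ≥ 2.918771 / (2·0.151²) = 64.005.
The smallest integer n is 65.

65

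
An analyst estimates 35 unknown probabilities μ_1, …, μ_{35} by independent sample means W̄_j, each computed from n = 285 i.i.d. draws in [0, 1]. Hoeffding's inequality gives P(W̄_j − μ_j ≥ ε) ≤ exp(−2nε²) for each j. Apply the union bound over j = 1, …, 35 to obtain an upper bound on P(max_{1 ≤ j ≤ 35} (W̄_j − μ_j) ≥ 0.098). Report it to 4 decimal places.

Per-experiment Hoeffding bound: exp(−2·285·0.098²) = exp(−5.47428) = 0.0041932.
Union bound over 35 events: 35·0.0041932 = 0.14676.

0.1468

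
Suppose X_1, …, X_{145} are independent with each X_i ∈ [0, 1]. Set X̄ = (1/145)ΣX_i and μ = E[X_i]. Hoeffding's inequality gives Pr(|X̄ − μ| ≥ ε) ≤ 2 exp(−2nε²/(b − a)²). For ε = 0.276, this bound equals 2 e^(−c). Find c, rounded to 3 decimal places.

22.091

c = 2nε²/(b − a)² = 2·145·0.276² / 1² = 22.0910.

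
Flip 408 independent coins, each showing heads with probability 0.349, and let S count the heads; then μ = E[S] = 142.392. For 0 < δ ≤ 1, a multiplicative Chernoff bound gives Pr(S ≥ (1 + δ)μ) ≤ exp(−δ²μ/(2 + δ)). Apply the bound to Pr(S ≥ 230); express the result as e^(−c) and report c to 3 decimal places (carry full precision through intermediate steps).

Write 230 = (1 + δ)μ, so δ = 230/142.392 − 1 = 0.6152593…
Then the exponent is δ²μ/(2 + δ) = (230 − μ)² / (μ·(2 + δ)) = 20.610436.

20.610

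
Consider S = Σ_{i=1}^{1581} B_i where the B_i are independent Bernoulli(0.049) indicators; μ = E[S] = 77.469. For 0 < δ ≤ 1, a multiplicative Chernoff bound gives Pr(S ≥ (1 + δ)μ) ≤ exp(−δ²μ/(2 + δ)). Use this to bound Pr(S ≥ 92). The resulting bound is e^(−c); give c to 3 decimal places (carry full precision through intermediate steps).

1.246

Write 92 = (1 + δ)μ, so δ = 92/77.469 − 1 = 0.1875718…
Then the exponent is δ²μ/(2 + δ) = (92 − μ)² / (μ·(2 + δ)) = 1.245950.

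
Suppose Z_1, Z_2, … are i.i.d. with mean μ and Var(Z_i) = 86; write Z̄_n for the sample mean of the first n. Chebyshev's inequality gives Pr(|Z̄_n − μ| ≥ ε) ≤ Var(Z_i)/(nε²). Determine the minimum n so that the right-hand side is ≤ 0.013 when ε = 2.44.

Require 86/(n·2.44²) ≤ 0.013, i.e. n ≥ 86/(0.013·2.44²) = 1111.157.
The smallest integer n is 1112.

1112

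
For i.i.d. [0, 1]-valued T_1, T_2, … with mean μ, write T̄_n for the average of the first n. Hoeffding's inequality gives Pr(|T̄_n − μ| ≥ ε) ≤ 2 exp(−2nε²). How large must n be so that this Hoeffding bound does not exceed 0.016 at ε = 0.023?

4564

Require 2·exp(−2nε²) ≤ 0.016, i.e. 2nε² ≥ ln(2/0.016) = 4.828314.
So n ≥ 4.828314 / (2·0.023²) = 4563.624.
The smallest integer n is 4564.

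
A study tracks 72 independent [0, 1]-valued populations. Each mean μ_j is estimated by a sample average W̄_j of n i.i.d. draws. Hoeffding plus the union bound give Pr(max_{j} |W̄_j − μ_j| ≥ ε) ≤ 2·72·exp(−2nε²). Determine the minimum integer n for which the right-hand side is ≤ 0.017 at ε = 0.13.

268

Need 2·72·exp(−2nε²) ≤ 0.017, i.e. exp(−2nε²) ≤ 0.017/144.
So 2nε² ≥ ln(144/0.017) = 9.044355.
Hence n ≥ 9.044355/(2·0.13²) = 267.584.
The smallest integer n is 268.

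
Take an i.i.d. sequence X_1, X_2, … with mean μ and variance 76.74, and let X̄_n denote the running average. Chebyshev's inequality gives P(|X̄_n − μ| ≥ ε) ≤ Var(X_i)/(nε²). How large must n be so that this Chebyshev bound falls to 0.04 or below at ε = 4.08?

116

Require 76.74/(n·4.08²) ≤ 0.04, i.e. n ≥ 76.74/(0.04·4.08²) = 115.250.
The smallest integer n is 116.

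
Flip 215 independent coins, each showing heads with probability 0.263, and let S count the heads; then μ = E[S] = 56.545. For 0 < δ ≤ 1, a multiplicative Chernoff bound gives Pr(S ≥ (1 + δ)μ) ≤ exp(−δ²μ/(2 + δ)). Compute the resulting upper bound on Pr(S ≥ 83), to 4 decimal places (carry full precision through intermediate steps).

0.0066

Write 83 = (1 + δ)μ, so δ = 83/56.545 − 1 = 0.4678575…
Then the exponent is δ²μ/(2 + δ) = (83 − μ)² / (μ·(2 + δ)) = 5.015350.
Bound = exp(−5.015350) = 0.00664.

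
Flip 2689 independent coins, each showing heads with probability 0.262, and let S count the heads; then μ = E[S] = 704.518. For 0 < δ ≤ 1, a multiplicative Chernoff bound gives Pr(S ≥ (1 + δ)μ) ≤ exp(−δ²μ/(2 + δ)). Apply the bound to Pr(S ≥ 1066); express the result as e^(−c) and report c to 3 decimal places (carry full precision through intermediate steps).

73.803

Write 1066 = (1 + δ)μ, so δ = 1066/704.518 − 1 = 0.5130912…
Then the exponent is δ²μ/(2 + δ) = (1066 − μ)² / (μ·(2 + δ)) = 73.802829.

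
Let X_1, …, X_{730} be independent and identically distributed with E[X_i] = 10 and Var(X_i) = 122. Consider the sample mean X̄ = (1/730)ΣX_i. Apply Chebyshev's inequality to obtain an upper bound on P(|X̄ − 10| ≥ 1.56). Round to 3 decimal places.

0.069

Var(X̄) = Var(X_i)/n = 122/730 = 0.16712.
Chebyshev: P(|X̄ − 10| ≥ 1.56) ≤ Var(X̄)/(1.56)² = 122/(730·1.56²) = 0.0687.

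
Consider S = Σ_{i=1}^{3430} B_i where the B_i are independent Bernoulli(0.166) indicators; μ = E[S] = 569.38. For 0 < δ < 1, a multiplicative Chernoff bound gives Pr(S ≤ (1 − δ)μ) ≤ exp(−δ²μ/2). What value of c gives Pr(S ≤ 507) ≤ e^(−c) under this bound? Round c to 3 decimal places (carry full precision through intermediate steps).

Write 507 = (1 − δ)μ, so δ = 1 − 507/569.38 = 0.1095578…
Then the exponent is δ²μ/2 = (μ − 507)²/(2μ) = 3.417107.

3.417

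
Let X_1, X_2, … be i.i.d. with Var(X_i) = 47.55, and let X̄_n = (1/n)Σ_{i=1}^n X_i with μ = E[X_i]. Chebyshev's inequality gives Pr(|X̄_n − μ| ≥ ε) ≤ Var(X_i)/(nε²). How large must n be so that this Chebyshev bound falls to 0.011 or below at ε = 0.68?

9349

Require 47.55/(n·0.68²) ≤ 0.011, i.e. n ≥ 47.55/(0.011·0.68²) = 9348.459.
The smallest integer n is 9349.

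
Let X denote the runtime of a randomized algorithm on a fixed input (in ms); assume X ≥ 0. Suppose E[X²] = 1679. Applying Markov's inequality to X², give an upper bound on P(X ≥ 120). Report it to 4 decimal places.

0.1166

Since X ≥ 0, the event {X ≥ 120} is the same as {X² ≥ 14400}.
Markov's inequality applied to X² gives P(X² ≥ 14400) ≤ E[X²]/14400 = 1679/14400 = 0.1166.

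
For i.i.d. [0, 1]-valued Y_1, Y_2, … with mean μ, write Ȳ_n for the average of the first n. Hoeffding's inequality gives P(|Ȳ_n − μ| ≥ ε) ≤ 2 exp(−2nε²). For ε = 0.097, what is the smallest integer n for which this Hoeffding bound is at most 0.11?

Require 2·exp(−2nε²) ≤ 0.11, i.e. 2nε² ≥ ln(2/0.11) = 2.900422.
So n ≥ 2.900422 / (2·0.097²) = 154.130.
The smallest integer n is 155.

155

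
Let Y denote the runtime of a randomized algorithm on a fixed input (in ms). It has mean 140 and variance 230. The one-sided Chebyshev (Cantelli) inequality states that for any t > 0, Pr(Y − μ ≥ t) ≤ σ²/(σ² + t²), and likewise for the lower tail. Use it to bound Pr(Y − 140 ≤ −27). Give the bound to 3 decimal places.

Here σ² = 230 and t = 27, so σ² + t² = 959.
Cantelli's bound: 230/959 = 0.2398.

0.240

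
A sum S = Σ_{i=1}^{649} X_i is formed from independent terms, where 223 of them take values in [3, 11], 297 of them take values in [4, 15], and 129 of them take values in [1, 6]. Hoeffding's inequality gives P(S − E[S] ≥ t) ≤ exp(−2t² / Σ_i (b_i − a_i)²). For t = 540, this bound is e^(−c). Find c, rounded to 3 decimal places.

10.914

Σ(b_i − a_i)² = 223·8² + 297·11² + 129·5² = 53434.
c = 2t² / 53434 = 2·540² / 53434 = 10.9144.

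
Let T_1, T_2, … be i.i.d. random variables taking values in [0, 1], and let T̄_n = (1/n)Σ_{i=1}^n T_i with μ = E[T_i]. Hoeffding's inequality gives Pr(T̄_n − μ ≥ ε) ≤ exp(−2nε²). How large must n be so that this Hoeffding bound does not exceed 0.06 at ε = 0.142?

70

Require exp(−2nε²) ≤ 0.06, i.e. 2nε² ≥ ln(1/0.06) = 2.813411.
So n ≥ 2.813411 / (2·0.142²) = 69.763.
The smallest integer n is 70.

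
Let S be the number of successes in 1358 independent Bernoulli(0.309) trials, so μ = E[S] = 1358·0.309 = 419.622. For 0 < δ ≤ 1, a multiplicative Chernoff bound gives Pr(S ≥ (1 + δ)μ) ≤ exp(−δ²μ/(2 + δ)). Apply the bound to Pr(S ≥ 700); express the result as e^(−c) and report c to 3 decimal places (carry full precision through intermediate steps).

70.213

Write 700 = (1 + δ)μ, so δ = 700/419.622 − 1 = 0.668168…
Then the exponent is δ²μ/(2 + δ) = (700 − μ)² / (μ·(2 + δ)) = 70.212824.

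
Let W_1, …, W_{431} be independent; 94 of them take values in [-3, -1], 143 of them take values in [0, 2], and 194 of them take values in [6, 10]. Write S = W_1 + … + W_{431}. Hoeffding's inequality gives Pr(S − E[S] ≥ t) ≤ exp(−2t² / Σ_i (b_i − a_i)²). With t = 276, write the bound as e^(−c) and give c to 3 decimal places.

37.599

Σ(b_i − a_i)² = 94·2² + 143·2² + 194·4² = 4052.
c = 2t² / 4052 = 2·276² / 4052 = 37.5992.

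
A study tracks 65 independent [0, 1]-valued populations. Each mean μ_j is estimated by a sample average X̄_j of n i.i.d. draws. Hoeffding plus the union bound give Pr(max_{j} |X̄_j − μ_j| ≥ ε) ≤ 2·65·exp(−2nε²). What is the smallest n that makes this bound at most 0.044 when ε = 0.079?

641

Need 2·65·exp(−2nε²) ≤ 0.044, i.e. exp(−2nε²) ≤ 0.044/130.
So 2nε² ≥ ln(130/0.044) = 7.991100.
Hence n ≥ 7.991100/(2·0.079²) = 640.210.
The smallest integer n is 641.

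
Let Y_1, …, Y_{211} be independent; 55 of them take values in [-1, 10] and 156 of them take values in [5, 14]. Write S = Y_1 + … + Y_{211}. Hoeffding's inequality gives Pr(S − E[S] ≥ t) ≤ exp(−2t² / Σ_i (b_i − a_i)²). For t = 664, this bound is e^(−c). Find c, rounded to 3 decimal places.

Σ(b_i − a_i)² = 55·11² + 156·9² = 19291.
c = 2t² / 19291 = 2·664² / 19291 = 45.7100.

45.710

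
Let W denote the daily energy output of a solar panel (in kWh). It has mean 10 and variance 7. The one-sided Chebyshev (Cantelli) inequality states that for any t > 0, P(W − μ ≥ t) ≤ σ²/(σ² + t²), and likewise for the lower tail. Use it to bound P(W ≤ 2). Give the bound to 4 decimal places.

Here σ² = 7 and t = 8, so σ² + t² = 71.
Cantelli's bound: 7/71 = 0.0986.

0.0986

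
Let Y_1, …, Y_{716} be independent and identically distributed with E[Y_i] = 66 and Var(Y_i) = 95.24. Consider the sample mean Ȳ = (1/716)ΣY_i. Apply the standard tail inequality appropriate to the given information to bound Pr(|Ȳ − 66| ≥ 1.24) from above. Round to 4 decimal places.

With mean and variance of each term known, Chebyshev's inequality bounds the deviation of the sum (or sample mean).
Var(Ȳ) = Var(Y_i)/n = 95.24/716 = 0.13302.
Chebyshev: Pr(|Ȳ − 66| ≥ 1.24) ≤ Var(Ȳ)/(1.24)² = 95.24/(716·1.24²) = 0.0865.

0.0865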